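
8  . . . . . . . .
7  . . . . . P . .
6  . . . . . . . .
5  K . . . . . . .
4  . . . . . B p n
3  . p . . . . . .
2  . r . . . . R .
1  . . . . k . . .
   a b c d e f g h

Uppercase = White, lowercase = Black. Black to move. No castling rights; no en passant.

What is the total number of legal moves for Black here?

14

Black to move; king on e1.
In check: no.
Legal moves: Ng6, Nf5, Nf3, Nxg2, Rxg2, Rf2, Re2, Rd2, Rc2, Ra2+, Rb1, Kf1, Kd1, g3.
Count: 14.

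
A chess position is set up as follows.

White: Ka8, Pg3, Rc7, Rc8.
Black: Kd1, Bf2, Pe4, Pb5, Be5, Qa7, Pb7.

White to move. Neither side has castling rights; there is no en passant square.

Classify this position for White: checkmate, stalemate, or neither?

White to move; white king on a8.
In check: yes, from the black queen on a7.
King squares — a7: attacked by Bf2; b7: attacked by Qa7; b8: attacked by Qa7.
Legal moves for White: none.
In check with no legal moves → checkmate.

checkmate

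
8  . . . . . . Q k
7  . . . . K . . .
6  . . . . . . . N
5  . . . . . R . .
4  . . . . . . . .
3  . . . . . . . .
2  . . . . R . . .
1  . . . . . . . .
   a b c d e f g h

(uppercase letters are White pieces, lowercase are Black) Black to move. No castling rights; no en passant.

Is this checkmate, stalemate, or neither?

checkmate

Black to move; black king on h8.
In check: yes, from the white queen on g8.
King squares — g7: attacked by Qg8; h7: attacked by Qg8; g8: attacked by Nh6.
Legal moves for Black: none.
In check with no legal moves → checkmate.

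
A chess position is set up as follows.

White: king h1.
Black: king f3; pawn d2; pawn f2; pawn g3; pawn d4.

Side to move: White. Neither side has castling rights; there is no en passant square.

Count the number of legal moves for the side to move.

0

White to move; king on h1.
In check: no.
Legal moves: none.
Count: 0.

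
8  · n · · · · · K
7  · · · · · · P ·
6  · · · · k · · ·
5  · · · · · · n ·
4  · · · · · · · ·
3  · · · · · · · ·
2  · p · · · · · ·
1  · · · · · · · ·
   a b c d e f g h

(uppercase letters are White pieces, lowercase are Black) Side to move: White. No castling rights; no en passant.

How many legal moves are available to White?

5

White to move; king on h8.
In check: no.
Legal moves: Kg8, g8=Q+, g8=R, g8=B+, g8=N.
Count: 5.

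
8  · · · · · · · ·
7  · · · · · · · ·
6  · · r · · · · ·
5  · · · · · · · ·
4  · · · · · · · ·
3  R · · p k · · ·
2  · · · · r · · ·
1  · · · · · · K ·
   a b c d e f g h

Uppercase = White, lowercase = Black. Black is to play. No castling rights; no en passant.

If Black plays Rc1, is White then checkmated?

After Rc1: white king on g1; in check: yes, from the black rook on c1.
King squares — f1: attacked by Rc1; h1: attacked by Rc1; f2: attacked by Re2; g2: attacked by Re2; h2: attacked by Re2.
White has no legal moves → checkmate.

yes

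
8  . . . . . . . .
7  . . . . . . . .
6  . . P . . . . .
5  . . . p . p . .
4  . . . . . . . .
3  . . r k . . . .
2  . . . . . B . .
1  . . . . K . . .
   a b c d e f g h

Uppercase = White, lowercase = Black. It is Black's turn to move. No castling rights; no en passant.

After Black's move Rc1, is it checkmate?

After Rc1: white king on e1; in check: yes, from the black rook on c1.
King squares — d1: attacked by Rc1; f1: attacked by Rc1; d2: attacked by Kd3; e2: attacked by Kd3; f2: own bishop.
White has no legal moves → checkmate.

yes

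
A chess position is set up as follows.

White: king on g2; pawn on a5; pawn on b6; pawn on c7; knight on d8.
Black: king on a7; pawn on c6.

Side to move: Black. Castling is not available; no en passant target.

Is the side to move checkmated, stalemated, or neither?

Black to move; black king on a7.
In check: yes, from the white pawn on b6.
Legal moves for Black: Ka8, Ka6.
Black is in check but has 2 legal moves → neither.

neither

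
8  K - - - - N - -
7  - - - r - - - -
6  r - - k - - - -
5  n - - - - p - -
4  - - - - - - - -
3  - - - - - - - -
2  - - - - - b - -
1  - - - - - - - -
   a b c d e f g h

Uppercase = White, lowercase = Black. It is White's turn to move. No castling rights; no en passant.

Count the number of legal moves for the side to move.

1

White to move; king on a8.
In check: yes, from the black rook on a6.
Legal moves: Kb8.
Count: 1.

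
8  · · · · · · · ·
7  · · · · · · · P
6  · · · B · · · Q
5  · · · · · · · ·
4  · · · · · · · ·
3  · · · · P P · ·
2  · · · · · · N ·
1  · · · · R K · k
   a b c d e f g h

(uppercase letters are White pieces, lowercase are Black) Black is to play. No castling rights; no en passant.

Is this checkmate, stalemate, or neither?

Black to move; black king on h1.
In check: yes, from the white queen on h6.
King squares — g1: attacked by Kf1; g2: attacked by Kf1; h2: attacked by Bd6.
Legal moves for Black: none.
In check with no legal moves → checkmate.

checkmate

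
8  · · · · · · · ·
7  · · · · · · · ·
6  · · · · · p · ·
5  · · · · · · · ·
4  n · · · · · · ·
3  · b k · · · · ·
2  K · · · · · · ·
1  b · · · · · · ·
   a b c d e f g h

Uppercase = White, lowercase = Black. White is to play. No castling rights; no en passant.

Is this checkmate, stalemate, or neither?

White to move; white king on a2.
In check: yes, from the black bishop on b3.
King squares — a1: available; b1: available; b2: attacked by Ba1; a3: available; b3: attacked by Kc3.
Legal moves for White: Ka3, Kb1, Kxa1.
White is in check but has 3 legal moves → neither.

neither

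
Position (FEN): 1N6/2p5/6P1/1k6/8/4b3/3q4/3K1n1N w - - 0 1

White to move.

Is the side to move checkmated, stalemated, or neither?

checkmate

White to move; white king on d1.
In check: yes, from the black queen on d2.
King squares — c1: attacked by Qd2; e1: attacked by Qd2; c2: attacked by Qd2; d2: attacked by Nf1; e2: attacked by Qd2.
Legal moves for White: none.
In check with no legal moves → checkmate.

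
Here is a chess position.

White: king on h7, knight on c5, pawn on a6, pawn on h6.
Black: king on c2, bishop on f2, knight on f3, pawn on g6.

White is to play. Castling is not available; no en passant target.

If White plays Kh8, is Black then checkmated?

no

After Kh8: black king on c2; in check: no.
Black is not in check, so this cannot be checkmate.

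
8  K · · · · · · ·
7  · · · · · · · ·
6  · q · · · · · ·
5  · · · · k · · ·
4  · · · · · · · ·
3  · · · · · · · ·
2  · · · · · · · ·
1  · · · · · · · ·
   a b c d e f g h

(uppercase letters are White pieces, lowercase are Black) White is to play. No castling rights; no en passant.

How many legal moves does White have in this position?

0

White to move; king on a8.
In check: no.
Legal moves: none.
Count: 0.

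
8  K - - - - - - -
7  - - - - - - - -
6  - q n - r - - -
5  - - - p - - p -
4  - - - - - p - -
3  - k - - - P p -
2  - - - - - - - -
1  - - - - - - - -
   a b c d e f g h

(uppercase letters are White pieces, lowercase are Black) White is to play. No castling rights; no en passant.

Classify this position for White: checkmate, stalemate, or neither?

White to move; white king on a8.
In check: no.
King squares — a7: attacked by Qb6; b7: attacked by Qb6; b8: attacked by Qb6.
Legal moves for White: none.
Not in check and no legal moves → stalemate.

stalemate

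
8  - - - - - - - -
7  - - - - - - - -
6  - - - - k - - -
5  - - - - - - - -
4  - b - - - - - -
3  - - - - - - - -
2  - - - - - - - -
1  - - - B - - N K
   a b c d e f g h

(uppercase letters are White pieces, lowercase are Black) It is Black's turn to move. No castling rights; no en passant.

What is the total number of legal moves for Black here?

17

Black to move; king on e6.
In check: no.
Legal moves: Kf7, Ke7, Kd7, Kf6, Kd6, Kf5, Ke5, Kd5, Bf8, Be7, Bd6, Bc5, Ba5, Bc3, Ba3, Bd2, Be1.
Count: 17.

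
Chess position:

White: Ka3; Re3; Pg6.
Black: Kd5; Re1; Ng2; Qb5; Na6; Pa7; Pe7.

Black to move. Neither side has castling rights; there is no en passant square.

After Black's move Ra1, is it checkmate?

After Ra1: white king on a3; in check: yes, from the black rook on a1.
King squares — a2: attacked by Ra1; b2: attacked by Qb5; b3: attacked by Qb5; a4: attacked by Ra1; b4: attacked by Qb5.
White has no legal moves → checkmate.

yes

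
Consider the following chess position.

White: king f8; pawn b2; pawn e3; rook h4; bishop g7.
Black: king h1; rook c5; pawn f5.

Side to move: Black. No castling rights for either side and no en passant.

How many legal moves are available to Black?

Black to move; king on h1.
In check: yes, from the white rook on h4.
Legal moves: Kg2, Kg1.
Count: 2.

2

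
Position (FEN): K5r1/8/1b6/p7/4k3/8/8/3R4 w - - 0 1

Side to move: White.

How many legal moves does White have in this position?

2

White to move; king on a8.
In check: yes, from the black rook on g8.
Legal moves: Kb7, Rd8.
Count: 2.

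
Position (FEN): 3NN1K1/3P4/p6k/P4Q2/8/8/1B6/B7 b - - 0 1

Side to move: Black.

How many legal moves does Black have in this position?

0

Black to move; king on h6.
In check: no.
Legal moves: none.
Count: 0.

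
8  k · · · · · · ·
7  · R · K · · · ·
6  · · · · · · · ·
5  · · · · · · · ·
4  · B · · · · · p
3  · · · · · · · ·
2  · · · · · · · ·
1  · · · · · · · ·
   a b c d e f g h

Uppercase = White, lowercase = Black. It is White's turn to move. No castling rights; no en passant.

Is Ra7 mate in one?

no

After Ra7: black king on a8; in check: yes, from the white rook on a7.
Black has 2 legal replies: Kb8, Kxa7.
In check but a legal move exists → not checkmate.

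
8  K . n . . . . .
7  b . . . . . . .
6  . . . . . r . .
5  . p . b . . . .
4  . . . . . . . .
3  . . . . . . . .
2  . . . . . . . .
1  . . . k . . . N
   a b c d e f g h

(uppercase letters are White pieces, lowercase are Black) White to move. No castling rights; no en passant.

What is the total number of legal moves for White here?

White to move; king on a8.
In check: yes, from the black bishop on d5.
Legal moves: none.
Count: 0.

0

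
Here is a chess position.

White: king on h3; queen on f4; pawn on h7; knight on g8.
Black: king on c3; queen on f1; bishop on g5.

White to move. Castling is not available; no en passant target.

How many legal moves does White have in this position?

White to move; king on h3.
In check: yes, from the black queen on f1.
Legal moves: Kg4, Kg3, Kh2, Qxf1.
Count: 4.

4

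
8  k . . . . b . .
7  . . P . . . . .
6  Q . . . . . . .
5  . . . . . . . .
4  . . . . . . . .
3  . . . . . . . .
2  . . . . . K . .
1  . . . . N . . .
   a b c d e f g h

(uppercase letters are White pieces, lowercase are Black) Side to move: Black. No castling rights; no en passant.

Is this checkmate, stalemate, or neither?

Black to move; black king on a8.
In check: yes, from the white queen on a6.
King squares — a7: attacked by Qa6; b7: attacked by Qa6; b8: attacked by Pc7.
Legal moves for Black: none.
In check with no legal moves → checkmate.

checkmate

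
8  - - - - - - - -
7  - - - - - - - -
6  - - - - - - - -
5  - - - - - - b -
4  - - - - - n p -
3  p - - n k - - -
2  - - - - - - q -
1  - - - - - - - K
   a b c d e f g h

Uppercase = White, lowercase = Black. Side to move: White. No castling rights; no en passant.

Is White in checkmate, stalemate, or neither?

White to move; white king on h1.
In check: yes, from the black queen on g2.
King squares — g1: attacked by Qg2; g2: attacked by Nf4; h2: attacked by Qg2.
Legal moves for White: none.
In check with no legal moves → checkmate.

checkmate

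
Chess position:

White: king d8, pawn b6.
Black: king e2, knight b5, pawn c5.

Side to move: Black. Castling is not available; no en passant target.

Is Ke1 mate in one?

no

After Ke1: white king on d8; in check: no.
White is not in check, so this cannot be checkmate.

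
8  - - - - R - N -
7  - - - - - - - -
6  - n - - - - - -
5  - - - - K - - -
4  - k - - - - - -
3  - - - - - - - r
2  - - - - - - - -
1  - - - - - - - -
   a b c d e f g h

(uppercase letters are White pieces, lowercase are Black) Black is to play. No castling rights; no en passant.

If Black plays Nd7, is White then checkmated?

no

After Nd7: white king on e5; in check: yes, from the black knight on d7.
White has 7 legal replies: Ke6, Kd6, Kf5, Kd5, Kf4, Ke4, Kd4.
In check but a legal move exists → not checkmate.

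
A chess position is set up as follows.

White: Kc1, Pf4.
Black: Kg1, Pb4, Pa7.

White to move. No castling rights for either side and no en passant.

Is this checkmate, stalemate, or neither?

White to move; white king on c1.
In check: no.
Legal moves for White: Kd2, Kc2, Kb2, Kd1, Kb1, f5.
White has 6 legal moves and is not in check → neither.

neither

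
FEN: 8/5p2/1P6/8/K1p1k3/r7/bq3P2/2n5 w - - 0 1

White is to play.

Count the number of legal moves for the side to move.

White to move; king on a4.
In check: yes, from the black rook on a3.
Legal moves: none.
Count: 0.

0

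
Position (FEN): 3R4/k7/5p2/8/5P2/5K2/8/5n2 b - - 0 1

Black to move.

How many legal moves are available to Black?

8

Black to move; king on a7.
In check: no.
Legal moves: Kb7, Kb6, Ka6, Ng3, Ne3, Nh2+, Nd2+, f5.
Count: 8.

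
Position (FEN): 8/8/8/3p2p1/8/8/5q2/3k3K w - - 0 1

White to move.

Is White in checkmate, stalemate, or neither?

White to move; white king on h1.
In check: no.
King squares — g1: attacked by Qf2; g2: attacked by Qf2; h2: attacked by Qf2.
Legal moves for White: none.
Not in check and no legal moves → stalemate.

stalemate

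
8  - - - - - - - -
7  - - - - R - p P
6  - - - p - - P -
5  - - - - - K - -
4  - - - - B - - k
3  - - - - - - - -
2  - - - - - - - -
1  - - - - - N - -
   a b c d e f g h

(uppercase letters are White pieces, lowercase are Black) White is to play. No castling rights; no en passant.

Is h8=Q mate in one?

yes

After h8=Q: black king on h4; in check: yes, from the white queen on h8.
King squares — g3: attacked by Nf1; h3: attacked by Qh8; g4: attacked by Kf5; g5: attacked by Kf5; h5: attacked by Qh8.
Black has no legal moves → checkmate.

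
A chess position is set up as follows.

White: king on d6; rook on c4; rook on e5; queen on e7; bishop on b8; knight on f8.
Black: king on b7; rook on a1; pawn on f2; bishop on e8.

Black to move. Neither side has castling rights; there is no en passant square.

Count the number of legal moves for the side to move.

Black to move; king on b7.
In check: yes, from the white queen on e7.
Legal moves: Kxb8, Ka8, Kb6, Ka6, Bd7.
Count: 5.

5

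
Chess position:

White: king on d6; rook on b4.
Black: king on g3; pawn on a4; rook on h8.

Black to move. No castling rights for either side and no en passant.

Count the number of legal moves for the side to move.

Black to move; king on g3.
In check: no.
Legal moves: Rg8, Rf8, Re8, Rd8+, Rc8, Rb8, Ra8, Rh7, Rh6+, Rh5, Rh4, Rh3, Rh2, Rh1, Kh3, Kf3, Kh2, Kg2, Kf2, a3.
Count: 20.

20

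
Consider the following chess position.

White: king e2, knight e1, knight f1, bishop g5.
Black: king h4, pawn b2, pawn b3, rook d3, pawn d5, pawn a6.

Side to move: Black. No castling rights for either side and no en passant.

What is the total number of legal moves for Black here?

4

Black to move; king on h4.
In check: yes, from the white bishop on g5.
Legal moves: Kh5, Kxg5, Kg4, Kh3.
Count: 4.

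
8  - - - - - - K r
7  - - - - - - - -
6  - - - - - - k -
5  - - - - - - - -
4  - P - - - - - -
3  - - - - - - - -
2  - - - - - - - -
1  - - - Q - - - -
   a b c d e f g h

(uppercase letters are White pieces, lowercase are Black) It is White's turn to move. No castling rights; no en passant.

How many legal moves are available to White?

White to move; king on g8.
In check: yes, from the black rook on h8.
Legal moves: Kxh8.
Count: 1.

1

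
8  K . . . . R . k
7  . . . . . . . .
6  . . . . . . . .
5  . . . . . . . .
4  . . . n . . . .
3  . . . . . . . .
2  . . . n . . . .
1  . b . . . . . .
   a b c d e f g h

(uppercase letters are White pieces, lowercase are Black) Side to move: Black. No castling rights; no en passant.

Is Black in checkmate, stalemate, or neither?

neither

Black to move; black king on h8.
In check: yes, from the white rook on f8.
King squares — g7: available; h7: available; g8: attacked by Rf8.
Legal moves for Black: Kh7, Kg7.
Black is in check but has 2 legal moves → neither.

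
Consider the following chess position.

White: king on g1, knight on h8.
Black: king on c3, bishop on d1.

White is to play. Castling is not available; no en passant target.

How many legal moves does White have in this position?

7

White to move; king on g1.
In check: no.
Legal moves: Nf7, Ng6, Kh2, Kg2, Kf2, Kh1, Kf1.
Count: 7.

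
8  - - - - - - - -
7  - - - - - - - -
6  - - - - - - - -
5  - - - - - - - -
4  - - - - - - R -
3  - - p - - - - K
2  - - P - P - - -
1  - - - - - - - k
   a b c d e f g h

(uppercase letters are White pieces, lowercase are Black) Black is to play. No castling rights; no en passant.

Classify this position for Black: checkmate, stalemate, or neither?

Black to move; black king on h1.
In check: no.
King squares — g1: attacked by Rg4; g2: attacked by Kh3; h2: attacked by Kh3.
Legal moves for Black: none.
Not in check and no legal moves → stalemate.

stalemate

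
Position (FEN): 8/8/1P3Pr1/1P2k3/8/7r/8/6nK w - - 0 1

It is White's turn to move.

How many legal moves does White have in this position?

0

White to move; king on h1.
In check: yes, from the black rook on h3.
Legal moves: none.
Count: 0.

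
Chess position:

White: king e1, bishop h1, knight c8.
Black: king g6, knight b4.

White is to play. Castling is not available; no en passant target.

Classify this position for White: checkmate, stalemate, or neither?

White to move; white king on e1.
In check: no.
Legal moves for White: Ne7+, Na7, Nd6, Nb6, Ba8, Bb7, Bc6, Bd5, Be4+, Bf3, Bg2, Kf2, Ke2, Kd2, Kf1, Kd1.
White has 16 legal moves and is not in check → neither.

neither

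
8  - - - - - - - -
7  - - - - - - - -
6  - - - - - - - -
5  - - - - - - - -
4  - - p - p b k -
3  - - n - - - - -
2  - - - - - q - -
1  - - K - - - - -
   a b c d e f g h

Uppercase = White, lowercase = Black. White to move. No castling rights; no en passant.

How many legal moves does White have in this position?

White to move; king on c1.
In check: yes, from the black bishop on f4.
Legal moves: none.
Count: 0.

0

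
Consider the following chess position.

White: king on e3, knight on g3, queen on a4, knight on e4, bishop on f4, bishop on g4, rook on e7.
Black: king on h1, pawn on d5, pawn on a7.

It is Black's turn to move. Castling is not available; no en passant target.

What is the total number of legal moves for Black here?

3

Black to move; king on h1.
In check: yes, from the white knight on g3.
Legal moves: Kh2, Kg2, Kg1.
Count: 3.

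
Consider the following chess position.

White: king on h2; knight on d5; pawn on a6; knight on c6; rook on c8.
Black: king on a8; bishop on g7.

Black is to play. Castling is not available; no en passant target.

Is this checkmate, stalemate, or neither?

checkmate

Black to move; black king on a8.
In check: yes, from the white rook on c8.
King squares — a7: attacked by Nc6; b7: attacked by Pa6; b8: attacked by Nc6.
Legal moves for Black: none.
In check with no legal moves → checkmate.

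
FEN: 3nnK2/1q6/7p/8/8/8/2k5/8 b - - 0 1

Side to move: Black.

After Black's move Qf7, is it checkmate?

yes

After Qf7: white king on f8; in check: yes, from the black queen on f7.
King squares — e7: attacked by Qf7; f7: attacked by Nd8; g7: attacked by Qf7; e8: attacked by Qf7; g8: attacked by Qf7.
White has no legal moves → checkmate.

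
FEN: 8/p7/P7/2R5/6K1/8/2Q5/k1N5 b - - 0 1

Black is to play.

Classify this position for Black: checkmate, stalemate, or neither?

stalemate

Black to move; black king on a1.
In check: no.
King squares — b1: attacked by Qc2; a2: attacked by Nc1; b2: attacked by Qc2.
Legal moves for Black: none.
Not in check and no legal moves → stalemate.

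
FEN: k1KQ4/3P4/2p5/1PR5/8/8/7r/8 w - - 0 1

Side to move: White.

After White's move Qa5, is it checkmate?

After Qa5: black king on a8; in check: yes, from the white queen on a5.
King squares — a7: attacked by Qa5; b7: attacked by Kc8; b8: attacked by Kc8.
Black has no legal moves → checkmate.

yes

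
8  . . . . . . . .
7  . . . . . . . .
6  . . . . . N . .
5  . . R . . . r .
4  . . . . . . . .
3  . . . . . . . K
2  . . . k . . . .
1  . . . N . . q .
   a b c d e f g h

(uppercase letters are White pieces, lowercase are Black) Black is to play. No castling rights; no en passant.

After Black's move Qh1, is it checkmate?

After Qh1: white king on h3; in check: yes, from the black queen on h1.
King squares — g2: attacked by Qh1; h2: attacked by Qh1; g3: attacked by Rg5; g4: attacked by Rg5; h4: attacked by Qh1.
White has no legal moves → checkmate.

yes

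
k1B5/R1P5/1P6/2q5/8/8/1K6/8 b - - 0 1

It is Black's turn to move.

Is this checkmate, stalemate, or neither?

checkmate

Black to move; black king on a8.
In check: yes, from the white rook on a7.
King squares — a7: attacked by Pb6; b7: attacked by Ra7; b8: attacked by Pc7.
Legal moves for Black: none.
In check with no legal moves → checkmate.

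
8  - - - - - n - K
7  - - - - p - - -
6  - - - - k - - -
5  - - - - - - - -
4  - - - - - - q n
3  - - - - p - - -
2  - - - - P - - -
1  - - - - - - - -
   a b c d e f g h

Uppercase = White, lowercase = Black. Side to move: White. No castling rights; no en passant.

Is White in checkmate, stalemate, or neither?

White to move; white king on h8.
In check: no.
King squares — g7: attacked by Qg4; h7: attacked by Nf8; g8: attacked by Qg4.
Legal moves for White: none.
Not in check and no legal moves → stalemate.

stalemate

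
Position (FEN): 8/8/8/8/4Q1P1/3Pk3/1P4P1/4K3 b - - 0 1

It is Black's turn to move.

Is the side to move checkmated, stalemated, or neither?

checkmate

Black to move; black king on e3.
In check: yes, from the white queen on e4.
King squares — d2: attacked by Ke1; e2: attacked by Ke1; f2: attacked by Ke1; d3: attacked by Qe4; f3: attacked by Pg2; d4: attacked by Qe4; e4: attacked by Pd3; f4: attacked by Qe4.
Legal moves for Black: none.
In check with no legal moves → checkmate.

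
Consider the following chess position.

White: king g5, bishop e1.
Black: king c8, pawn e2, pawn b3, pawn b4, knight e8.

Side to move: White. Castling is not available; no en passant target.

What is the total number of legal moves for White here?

13

White to move; king on g5.
In check: no.
Legal moves: Kh6, Kg6, Kh5, Kf5, Kh4, Kg4, Kf4, Bh4, Bxb4, Bg3, Bc3, Bf2, Bd2.
Count: 13.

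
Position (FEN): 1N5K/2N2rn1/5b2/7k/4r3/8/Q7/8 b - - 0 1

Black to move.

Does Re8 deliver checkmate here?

no

After Re8: white king on h8; in check: yes, from the black rook on e8.
White has 2 legal replies: Kh7, Nxe8.
In check but a legal move exists → not checkmate.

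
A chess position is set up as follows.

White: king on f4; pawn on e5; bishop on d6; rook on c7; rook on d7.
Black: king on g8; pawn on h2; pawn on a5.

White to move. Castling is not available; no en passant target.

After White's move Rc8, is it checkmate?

After Rc8: black king on g8; in check: yes, from the white rook on c8.
King squares — f7: attacked by Rd7; g7: attacked by Rd7; h7: attacked by Rd7; f8: attacked by Bd6; h8: attacked by Rc8.
Black has no legal moves → checkmate.

yes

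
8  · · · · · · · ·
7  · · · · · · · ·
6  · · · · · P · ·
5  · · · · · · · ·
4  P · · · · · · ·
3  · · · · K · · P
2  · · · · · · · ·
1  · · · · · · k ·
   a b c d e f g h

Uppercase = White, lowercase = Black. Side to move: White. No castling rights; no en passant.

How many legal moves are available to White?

White to move; king on e3.
In check: no.
Legal moves: Kf4, Ke4, Kd4, Kf3, Kd3, Ke2, Kd2, f7, a5, h4.
Count: 10.

10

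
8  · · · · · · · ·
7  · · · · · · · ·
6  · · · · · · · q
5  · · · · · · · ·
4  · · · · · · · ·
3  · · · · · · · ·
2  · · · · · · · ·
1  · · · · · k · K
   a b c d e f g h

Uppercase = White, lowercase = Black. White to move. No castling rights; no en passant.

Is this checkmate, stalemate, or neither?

White to move; white king on h1.
In check: yes, from the black queen on h6.
King squares — g1: attacked by Kf1; g2: attacked by Kf1; h2: attacked by Qh6.
Legal moves for White: none.
In check with no legal moves → checkmate.

checkmate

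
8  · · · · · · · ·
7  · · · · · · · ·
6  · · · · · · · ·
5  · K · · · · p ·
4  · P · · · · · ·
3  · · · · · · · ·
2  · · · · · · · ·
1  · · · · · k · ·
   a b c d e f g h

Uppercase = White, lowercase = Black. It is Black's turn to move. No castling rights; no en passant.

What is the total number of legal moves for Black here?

6

Black to move; king on f1.
In check: no.
Legal moves: Kg2, Kf2, Ke2, Kg1, Ke1, g4.
Count: 6.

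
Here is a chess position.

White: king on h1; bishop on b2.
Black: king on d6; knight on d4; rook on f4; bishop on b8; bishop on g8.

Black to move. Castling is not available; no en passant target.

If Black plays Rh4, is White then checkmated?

no

After Rh4: white king on h1; in check: yes, from the black rook on h4.
White has 2 legal replies: Kg2, Kg1.
In check but a legal move exists → not checkmate.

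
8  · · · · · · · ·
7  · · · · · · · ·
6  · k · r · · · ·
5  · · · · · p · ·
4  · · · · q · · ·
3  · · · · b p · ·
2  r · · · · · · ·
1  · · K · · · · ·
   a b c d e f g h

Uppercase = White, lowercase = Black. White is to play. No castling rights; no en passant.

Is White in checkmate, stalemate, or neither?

checkmate

White to move; white king on c1.
In check: yes, from the black bishop on e3.
King squares — b1: attacked by Qe4; d1: attacked by Rd6; b2: attacked by Ra2; c2: attacked by Ra2; d2: attacked by Ra2.
Legal moves for White: none.
In check with no legal moves → checkmate.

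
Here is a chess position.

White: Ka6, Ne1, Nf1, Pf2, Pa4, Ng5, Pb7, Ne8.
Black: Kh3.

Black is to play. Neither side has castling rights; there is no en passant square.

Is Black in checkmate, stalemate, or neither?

neither

Black to move; black king on h3.
In check: yes, from the white knight on g5.
Legal moves for Black: Kh4, Kg4.
Black is in check but has 2 legal moves → neither.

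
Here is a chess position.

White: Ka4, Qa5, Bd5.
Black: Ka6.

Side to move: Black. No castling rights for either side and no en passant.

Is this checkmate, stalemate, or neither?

Black to move; black king on a6.
In check: yes, from the white queen on a5.
King squares — a5: attacked by Ka4; b5: attacked by Ka4; b6: attacked by Qa5; a7: attacked by Qa5; b7: attacked by Bd5.
Legal moves for Black: none.
In check with no legal moves → checkmate.

checkmate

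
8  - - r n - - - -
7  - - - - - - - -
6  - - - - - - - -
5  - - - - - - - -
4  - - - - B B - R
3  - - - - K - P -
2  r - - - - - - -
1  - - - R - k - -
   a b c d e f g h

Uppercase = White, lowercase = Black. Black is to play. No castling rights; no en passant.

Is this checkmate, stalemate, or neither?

checkmate

Black to move; black king on f1.
In check: yes, from the white rook on d1.
King squares — e1: attacked by Rd1; g1: attacked by Rd1; e2: attacked by Ke3; f2: attacked by Ke3; g2: attacked by Be4.
Legal moves for Black: none.
In check with no legal moves → checkmate.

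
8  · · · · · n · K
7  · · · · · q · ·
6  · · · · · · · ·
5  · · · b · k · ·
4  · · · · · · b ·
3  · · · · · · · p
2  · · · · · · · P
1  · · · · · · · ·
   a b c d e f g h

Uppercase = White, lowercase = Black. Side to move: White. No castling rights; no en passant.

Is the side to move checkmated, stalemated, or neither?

stalemate

White to move; white king on h8.
In check: no.
King squares — g7: attacked by Qf7; h7: attacked by Qf7; g8: attacked by Qf7.
Legal moves for White: none.
Not in check and no legal moves → stalemate.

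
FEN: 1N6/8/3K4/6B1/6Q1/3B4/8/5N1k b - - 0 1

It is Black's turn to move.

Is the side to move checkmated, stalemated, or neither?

Black to move; black king on h1.
In check: no.
King squares — g1: attacked by Qg4; g2: attacked by Qg4; h2: attacked by Nf1.
Legal moves for Black: none.
Not in check and no legal moves → stalemate.

stalemate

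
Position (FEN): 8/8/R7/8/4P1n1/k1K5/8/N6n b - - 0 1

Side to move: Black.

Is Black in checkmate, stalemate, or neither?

Black to move; black king on a3.
In check: yes, from the white rook on a6.
King squares — a2: attacked by Ra6; b2: attacked by Kc3; b3: attacked by Na1; a4: attacked by Ra6; b4: attacked by Kc3.
Legal moves for Black: none.
In check with no legal moves → checkmate.

checkmate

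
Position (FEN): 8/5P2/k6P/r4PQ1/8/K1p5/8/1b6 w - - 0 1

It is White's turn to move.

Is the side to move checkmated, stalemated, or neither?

White to move; white king on a3.
In check: yes, from the black rook on a5.
Legal moves for White: Kb4, Kb3.
White is in check but has 2 legal moves → neither.

neither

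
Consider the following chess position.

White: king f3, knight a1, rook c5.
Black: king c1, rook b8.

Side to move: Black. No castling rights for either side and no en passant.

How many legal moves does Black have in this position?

Black to move; king on c1.
In check: yes, from the white rook on c5.
Legal moves: Kd2, Kb2, Kd1, Kb1.
Count: 4.

4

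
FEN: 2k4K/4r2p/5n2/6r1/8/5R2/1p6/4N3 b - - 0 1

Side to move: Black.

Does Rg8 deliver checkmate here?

After Rg8: white king on h8; in check: yes, from the black rook on g8.
King squares — g7: attacked by Re7; h7: attacked by Nf6; g8: attacked by Nf6.
White has no legal moves → checkmate.

yes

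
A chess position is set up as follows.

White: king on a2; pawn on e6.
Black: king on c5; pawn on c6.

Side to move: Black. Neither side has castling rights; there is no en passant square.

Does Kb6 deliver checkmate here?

After Kb6: white king on a2; in check: no.
White is not in check, so this cannot be checkmate.

no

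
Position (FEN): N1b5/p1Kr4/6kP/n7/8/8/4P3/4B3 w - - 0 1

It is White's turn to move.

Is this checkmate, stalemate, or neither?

neither

White to move; white king on c7.
In check: yes, from the black rook on d7.
King squares — b6: attacked by Pa7; c6: attacked by Na5; d6: attacked by Rd7; b7: attacked by Na5; d7: attacked by Bc8; b8: available; c8: available; d8: attacked by Rd7.
Legal moves for White: Kxc8, Kb8.
White is in check but has 2 legal moves → neither.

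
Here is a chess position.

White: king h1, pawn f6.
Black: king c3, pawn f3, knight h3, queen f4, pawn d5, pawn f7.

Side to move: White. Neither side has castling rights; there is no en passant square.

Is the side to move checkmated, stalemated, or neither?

stalemate

White to move; white king on h1.
In check: no.
King squares — g1: attacked by Nh3; g2: attacked by Pf3; h2: attacked by Qf4.
Legal moves for White: none.
Not in check and no legal moves → stalemate.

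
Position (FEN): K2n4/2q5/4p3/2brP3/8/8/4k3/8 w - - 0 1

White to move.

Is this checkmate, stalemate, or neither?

White to move; white king on a8.
In check: no.
King squares — a7: attacked by Bc5; b7: attacked by Qc7; b8: attacked by Qc7.
Legal moves for White: none.
Not in check and no legal moves → stalemate.

stalemate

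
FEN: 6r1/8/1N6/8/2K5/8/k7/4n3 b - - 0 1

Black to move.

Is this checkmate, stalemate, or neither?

Black to move; black king on a2.
In check: no.
Legal moves for Black include: Rh8, Rf8, Re8, Rd8, Rc8+, Rb8, Ra8, Rg7, Rg6, Rg5, Rg4+, Rg3, Rg2, Rg1, Ka3, Kb2, Kb1, Ka1, ... (list truncated; more exist).
Black has legal moves and is not in check → neither.

neither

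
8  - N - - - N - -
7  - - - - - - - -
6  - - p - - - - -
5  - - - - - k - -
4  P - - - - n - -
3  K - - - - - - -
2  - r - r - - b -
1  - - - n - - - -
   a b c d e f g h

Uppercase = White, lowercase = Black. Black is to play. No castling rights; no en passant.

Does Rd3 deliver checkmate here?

After Rd3: white king on a3; in check: yes, from the black rook on d3.
King squares — a2: attacked by Rb2; b2: attacked by Nd1; b3: attacked by Rb2; a4: own pawn; b4: attacked by Rb2.
White has no legal moves → checkmate.

yes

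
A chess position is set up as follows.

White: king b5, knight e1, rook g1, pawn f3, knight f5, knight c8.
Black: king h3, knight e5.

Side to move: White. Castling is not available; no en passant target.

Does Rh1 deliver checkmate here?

yes

After Rh1: black king on h3; in check: yes, from the white rook on h1.
King squares — g2: attacked by Ne1; h2: attacked by Rh1; g3: attacked by Nf5; g4: attacked by Pf3; h4: attacked by Rh1.
Black has no legal moves → checkmate.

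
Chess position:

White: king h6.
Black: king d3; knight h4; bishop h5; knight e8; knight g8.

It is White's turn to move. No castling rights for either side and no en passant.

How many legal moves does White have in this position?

3

White to move; king on h6.
In check: yes, from the black knight on g8.
Legal moves: Kh7, Kxh5, Kg5.
Count: 3.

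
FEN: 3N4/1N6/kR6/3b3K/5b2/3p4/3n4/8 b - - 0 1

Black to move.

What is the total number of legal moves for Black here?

Black to move; king on a6.
In check: yes, from the white rook on b6.
Legal moves: Ka7, Kxb6.
Count: 2.

2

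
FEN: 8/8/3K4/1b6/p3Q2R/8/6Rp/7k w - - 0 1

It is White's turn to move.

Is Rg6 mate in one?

After Rg6: black king on h1; in check: yes, from the white queen on e4.
King squares — g1: attacked by Rg6; g2: attacked by Qe4; h2: own pawn.
Black has no legal moves → checkmate.

yes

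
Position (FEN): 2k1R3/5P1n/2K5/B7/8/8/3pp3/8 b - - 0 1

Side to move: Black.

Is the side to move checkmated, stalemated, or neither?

Black to move; black king on c8.
In check: yes, from the white rook on e8.
King squares — b7: attacked by Kc6; c7: attacked by Ba5; d7: attacked by Kc6; b8: attacked by Re8; d8: attacked by Ba5.
Legal moves for Black: none.
In check with no legal moves → checkmate.

checkmate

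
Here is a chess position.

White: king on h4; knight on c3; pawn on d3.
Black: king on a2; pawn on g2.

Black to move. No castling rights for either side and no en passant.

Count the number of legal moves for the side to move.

Black to move; king on a2.
In check: yes, from the white knight on c3.
Legal moves: Kb3, Ka3, Kb2, Ka1.
Count: 4.

4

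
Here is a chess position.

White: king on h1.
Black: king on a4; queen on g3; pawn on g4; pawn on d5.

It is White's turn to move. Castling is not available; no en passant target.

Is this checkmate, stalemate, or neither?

stalemate

White to move; white king on h1.
In check: no.
King squares — g1: attacked by Qg3; g2: attacked by Qg3; h2: attacked by Qg3.
Legal moves for White: none.
Not in check and no legal moves → stalemate.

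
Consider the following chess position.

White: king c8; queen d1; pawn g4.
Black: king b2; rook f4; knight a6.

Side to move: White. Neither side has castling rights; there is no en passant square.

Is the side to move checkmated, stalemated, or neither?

White to move; white king on c8.
In check: no.
Legal moves for White include: Kd8, Kd7, Kb7, Qd8, Qd7, Qd6, Qd5, Qd4+, Qa4, Qf3, Qd3, Qb3+, Qe2+, Qd2+, Qc2+, Qh1, Qg1, Qf1, ... (list truncated; more exist).
White has legal moves and is not in check → neither.

neither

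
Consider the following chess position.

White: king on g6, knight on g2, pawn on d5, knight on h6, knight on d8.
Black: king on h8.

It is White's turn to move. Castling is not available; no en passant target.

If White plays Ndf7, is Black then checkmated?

After Ndf7: black king on h8; in check: yes, from the white knight on f7.
King squares — g7: attacked by Kg6; h7: attacked by Kg6; g8: attacked by Nh6.
Black has no legal moves → checkmate.

yes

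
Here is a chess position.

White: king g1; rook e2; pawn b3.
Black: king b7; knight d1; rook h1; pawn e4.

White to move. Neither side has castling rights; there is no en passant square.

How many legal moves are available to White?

2

White to move; king on g1.
In check: yes, from the black rook on h1.
Legal moves: Kg2, Kxh1.
Count: 2.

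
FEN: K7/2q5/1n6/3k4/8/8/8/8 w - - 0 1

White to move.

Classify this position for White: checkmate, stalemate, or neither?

checkmate

White to move; white king on a8.
In check: yes, from the black knight on b6.
King squares — a7: attacked by Qc7; b7: attacked by Qc7; b8: attacked by Qc7.
Legal moves for White: none.
In check with no legal moves → checkmate.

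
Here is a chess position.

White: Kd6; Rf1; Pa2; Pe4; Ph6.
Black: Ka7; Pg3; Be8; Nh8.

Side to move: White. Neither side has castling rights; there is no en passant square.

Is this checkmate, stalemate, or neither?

White to move; white king on d6.
In check: no.
Legal moves for White include: Ke7, Kc7, Ke6, Ke5, Kd5, Kc5, Rf8, Rf7+, Rf6, Rf5, Rf4, Rf3, Rf2, Rh1, Rg1, Re1, Rd1, Rc1, ... (list truncated; more exist).
White has legal moves and is not in check → neither.

neither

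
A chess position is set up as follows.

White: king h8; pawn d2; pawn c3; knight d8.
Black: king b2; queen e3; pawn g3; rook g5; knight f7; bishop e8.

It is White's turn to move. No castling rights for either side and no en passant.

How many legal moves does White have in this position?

White to move; king on h8.
In check: yes, from the black knight on f7.
Legal moves: Kh7, Nxf7.
Count: 2.

2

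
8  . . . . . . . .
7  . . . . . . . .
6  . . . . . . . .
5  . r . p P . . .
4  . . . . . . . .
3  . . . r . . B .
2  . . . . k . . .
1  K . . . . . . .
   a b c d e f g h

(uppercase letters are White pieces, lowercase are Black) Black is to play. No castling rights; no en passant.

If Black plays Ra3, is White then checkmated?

After Ra3: white king on a1; in check: yes, from the black rook on a3.
King squares — b1: attacked by Rb5; a2: attacked by Ra3; b2: attacked by Rb5.
White has no legal moves → checkmate.

yes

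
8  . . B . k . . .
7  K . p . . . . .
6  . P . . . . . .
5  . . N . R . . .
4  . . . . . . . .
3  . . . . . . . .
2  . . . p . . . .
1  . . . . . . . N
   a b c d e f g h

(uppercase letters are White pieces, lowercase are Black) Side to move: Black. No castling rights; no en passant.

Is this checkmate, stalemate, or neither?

Black to move; black king on e8.
In check: yes, from the white rook on e5.
Legal moves for Black: Kf8, Kd8, Kf7.
Black is in check but has 3 legal moves → neither.

neither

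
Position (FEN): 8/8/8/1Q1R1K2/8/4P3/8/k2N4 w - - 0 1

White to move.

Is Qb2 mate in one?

After Qb2: black king on a1; in check: yes, from the white queen on b2.
King squares — b1: attacked by Qb2; a2: attacked by Qb2; b2: attacked by Nd1.
Black has no legal moves → checkmate.

yes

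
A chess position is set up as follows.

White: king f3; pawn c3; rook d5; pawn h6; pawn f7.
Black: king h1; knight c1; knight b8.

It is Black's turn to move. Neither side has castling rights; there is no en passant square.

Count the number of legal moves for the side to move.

9

Black to move; king on h1.
In check: no.
Legal moves: Nd7, Nc6, Na6, Kh2, Kg1, Nd3, Nb3, Ne2, Na2.
Count: 9.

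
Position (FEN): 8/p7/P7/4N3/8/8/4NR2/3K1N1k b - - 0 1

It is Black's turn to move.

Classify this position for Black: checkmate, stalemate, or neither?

stalemate

Black to move; black king on h1.
In check: no.
King squares — g1: attacked by Ne2; g2: attacked by Rf2; h2: attacked by Nf1.
Legal moves for Black: none.
Not in check and no legal moves → stalemate.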